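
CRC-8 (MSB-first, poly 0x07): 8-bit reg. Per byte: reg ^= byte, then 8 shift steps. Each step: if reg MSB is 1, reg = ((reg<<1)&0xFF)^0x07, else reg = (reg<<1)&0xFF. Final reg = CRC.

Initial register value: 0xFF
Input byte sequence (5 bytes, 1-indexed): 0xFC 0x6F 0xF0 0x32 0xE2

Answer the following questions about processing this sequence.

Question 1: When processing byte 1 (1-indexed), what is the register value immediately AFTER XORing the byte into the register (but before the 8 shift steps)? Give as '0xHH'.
Register before byte 1: 0xFF
Byte 1: 0xFC
0xFF XOR 0xFC = 0x03

Answer: 0x03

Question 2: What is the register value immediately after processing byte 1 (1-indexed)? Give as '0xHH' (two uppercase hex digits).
After byte 1 (0xFC): reg=0x09

Answer: 0x09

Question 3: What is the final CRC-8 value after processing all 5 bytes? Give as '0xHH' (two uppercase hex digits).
After byte 1 (0xFC): reg=0x09
After byte 2 (0x6F): reg=0x35
After byte 3 (0xF0): reg=0x55
After byte 4 (0x32): reg=0x32
After byte 5 (0xE2): reg=0x3E

Answer: 0x3E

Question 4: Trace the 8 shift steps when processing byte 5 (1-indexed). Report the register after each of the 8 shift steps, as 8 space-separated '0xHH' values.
Answer: 0xA7 0x49 0x92 0x23 0x46 0x8C 0x1F 0x3E

Derivation:
After byte 1 (0xFC): reg=0x09
After byte 2 (0x6F): reg=0x35
After byte 3 (0xF0): reg=0x55
After byte 4 (0x32): reg=0x32
Register before byte 5: 0x32
After XOR with byte 0xE2: 0xD0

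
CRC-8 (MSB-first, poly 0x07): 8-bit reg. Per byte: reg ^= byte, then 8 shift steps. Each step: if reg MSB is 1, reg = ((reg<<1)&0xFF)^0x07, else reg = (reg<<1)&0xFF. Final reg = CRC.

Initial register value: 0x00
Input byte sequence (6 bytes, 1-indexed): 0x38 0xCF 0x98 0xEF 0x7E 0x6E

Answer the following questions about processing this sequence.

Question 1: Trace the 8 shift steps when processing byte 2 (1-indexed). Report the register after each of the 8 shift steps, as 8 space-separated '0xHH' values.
After byte 1 (0x38): reg=0xA8
Register before byte 2: 0xA8
After XOR with byte 0xCF: 0x67

Answer: 0xCE 0x9B 0x31 0x62 0xC4 0x8F 0x19 0x32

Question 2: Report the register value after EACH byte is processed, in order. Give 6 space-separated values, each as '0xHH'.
0xA8 0x32 0x5F 0x19 0x32 0x93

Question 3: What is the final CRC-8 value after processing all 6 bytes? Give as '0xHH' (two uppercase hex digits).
After byte 1 (0x38): reg=0xA8
After byte 2 (0xCF): reg=0x32
After byte 3 (0x98): reg=0x5F
After byte 4 (0xEF): reg=0x19
After byte 5 (0x7E): reg=0x32
After byte 6 (0x6E): reg=0x93

Answer: 0x93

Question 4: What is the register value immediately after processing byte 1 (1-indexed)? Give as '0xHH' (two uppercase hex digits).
After byte 1 (0x38): reg=0xA8

Answer: 0xA8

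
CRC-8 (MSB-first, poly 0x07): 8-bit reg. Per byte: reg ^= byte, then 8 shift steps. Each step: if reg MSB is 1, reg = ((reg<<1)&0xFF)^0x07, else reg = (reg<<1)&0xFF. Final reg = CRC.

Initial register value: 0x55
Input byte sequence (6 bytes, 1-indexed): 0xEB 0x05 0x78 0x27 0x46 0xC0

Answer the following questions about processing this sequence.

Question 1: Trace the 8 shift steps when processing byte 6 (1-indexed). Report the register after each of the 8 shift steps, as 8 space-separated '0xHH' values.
After byte 1 (0xEB): reg=0x33
After byte 2 (0x05): reg=0x82
After byte 3 (0x78): reg=0xE8
After byte 4 (0x27): reg=0x63
After byte 5 (0x46): reg=0xFB
Register before byte 6: 0xFB
After XOR with byte 0xC0: 0x3B

Answer: 0x76 0xEC 0xDF 0xB9 0x75 0xEA 0xD3 0xA1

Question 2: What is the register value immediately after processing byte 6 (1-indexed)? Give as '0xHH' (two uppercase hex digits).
Answer: 0xA1

Derivation:
After byte 1 (0xEB): reg=0x33
After byte 2 (0x05): reg=0x82
After byte 3 (0x78): reg=0xE8
After byte 4 (0x27): reg=0x63
After byte 5 (0x46): reg=0xFB
After byte 6 (0xC0): reg=0xA1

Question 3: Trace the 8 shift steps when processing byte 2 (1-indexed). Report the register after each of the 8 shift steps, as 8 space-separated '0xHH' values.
After byte 1 (0xEB): reg=0x33
Register before byte 2: 0x33
After XOR with byte 0x05: 0x36

Answer: 0x6C 0xD8 0xB7 0x69 0xD2 0xA3 0x41 0x82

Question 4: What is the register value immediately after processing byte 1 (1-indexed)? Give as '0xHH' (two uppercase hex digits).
After byte 1 (0xEB): reg=0x33

Answer: 0x33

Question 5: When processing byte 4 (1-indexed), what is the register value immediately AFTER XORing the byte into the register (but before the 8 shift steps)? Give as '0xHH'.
Answer: 0xCF

Derivation:
Register before byte 4: 0xE8
Byte 4: 0x27
0xE8 XOR 0x27 = 0xCF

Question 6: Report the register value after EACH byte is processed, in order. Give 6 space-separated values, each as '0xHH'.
0x33 0x82 0xE8 0x63 0xFB 0xA1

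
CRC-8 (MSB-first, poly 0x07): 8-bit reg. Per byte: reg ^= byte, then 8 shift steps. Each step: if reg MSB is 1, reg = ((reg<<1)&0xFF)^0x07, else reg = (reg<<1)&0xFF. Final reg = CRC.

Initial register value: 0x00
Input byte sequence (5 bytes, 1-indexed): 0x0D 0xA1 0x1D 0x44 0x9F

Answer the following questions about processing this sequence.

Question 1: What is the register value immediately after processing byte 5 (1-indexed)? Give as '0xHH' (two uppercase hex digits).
After byte 1 (0x0D): reg=0x23
After byte 2 (0xA1): reg=0x87
After byte 3 (0x1D): reg=0xCF
After byte 4 (0x44): reg=0xB8
After byte 5 (0x9F): reg=0xF5

Answer: 0xF5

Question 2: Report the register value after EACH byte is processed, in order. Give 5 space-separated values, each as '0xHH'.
0x23 0x87 0xCF 0xB8 0xF5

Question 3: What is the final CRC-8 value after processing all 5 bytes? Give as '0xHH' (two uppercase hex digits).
Answer: 0xF5

Derivation:
After byte 1 (0x0D): reg=0x23
After byte 2 (0xA1): reg=0x87
After byte 3 (0x1D): reg=0xCF
After byte 4 (0x44): reg=0xB8
After byte 5 (0x9F): reg=0xF5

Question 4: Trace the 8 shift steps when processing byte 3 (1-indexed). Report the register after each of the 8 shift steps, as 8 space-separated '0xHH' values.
After byte 1 (0x0D): reg=0x23
After byte 2 (0xA1): reg=0x87
Register before byte 3: 0x87
After XOR with byte 0x1D: 0x9A

Answer: 0x33 0x66 0xCC 0x9F 0x39 0x72 0xE4 0xCF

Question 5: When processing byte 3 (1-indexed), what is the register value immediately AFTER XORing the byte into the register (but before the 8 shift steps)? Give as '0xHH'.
Register before byte 3: 0x87
Byte 3: 0x1D
0x87 XOR 0x1D = 0x9A

Answer: 0x9A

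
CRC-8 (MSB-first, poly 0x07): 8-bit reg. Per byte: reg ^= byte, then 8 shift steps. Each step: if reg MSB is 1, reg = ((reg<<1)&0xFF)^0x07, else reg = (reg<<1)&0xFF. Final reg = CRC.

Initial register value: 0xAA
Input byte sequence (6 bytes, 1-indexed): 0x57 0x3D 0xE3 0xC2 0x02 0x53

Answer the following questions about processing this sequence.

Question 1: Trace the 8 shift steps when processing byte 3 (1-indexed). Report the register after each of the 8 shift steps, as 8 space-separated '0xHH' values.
After byte 1 (0x57): reg=0xFD
After byte 2 (0x3D): reg=0x4E
Register before byte 3: 0x4E
After XOR with byte 0xE3: 0xAD

Answer: 0x5D 0xBA 0x73 0xE6 0xCB 0x91 0x25 0x4A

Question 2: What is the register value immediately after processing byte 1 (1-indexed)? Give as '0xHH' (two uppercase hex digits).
Answer: 0xFD

Derivation:
After byte 1 (0x57): reg=0xFD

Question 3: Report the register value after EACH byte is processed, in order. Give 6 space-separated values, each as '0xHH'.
0xFD 0x4E 0x4A 0xB1 0x10 0xCE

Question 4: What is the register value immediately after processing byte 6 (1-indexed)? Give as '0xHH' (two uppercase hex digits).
Answer: 0xCE

Derivation:
After byte 1 (0x57): reg=0xFD
After byte 2 (0x3D): reg=0x4E
After byte 3 (0xE3): reg=0x4A
After byte 4 (0xC2): reg=0xB1
After byte 5 (0x02): reg=0x10
After byte 6 (0x53): reg=0xCE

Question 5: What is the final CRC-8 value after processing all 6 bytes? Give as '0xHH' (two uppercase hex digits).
Answer: 0xCE

Derivation:
After byte 1 (0x57): reg=0xFD
After byte 2 (0x3D): reg=0x4E
After byte 3 (0xE3): reg=0x4A
After byte 4 (0xC2): reg=0xB1
After byte 5 (0x02): reg=0x10
After byte 6 (0x53): reg=0xCE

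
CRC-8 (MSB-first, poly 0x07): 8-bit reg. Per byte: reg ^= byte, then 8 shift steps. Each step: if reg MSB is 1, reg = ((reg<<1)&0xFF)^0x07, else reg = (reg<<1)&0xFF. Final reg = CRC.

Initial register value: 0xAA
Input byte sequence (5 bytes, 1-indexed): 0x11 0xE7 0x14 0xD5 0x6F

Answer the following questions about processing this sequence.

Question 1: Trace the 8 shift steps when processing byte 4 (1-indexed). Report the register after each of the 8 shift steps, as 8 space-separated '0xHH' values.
After byte 1 (0x11): reg=0x28
After byte 2 (0xE7): reg=0x63
After byte 3 (0x14): reg=0x42
Register before byte 4: 0x42
After XOR with byte 0xD5: 0x97

Answer: 0x29 0x52 0xA4 0x4F 0x9E 0x3B 0x76 0xEC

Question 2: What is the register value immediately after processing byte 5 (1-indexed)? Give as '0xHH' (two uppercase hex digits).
After byte 1 (0x11): reg=0x28
After byte 2 (0xE7): reg=0x63
After byte 3 (0x14): reg=0x42
After byte 4 (0xD5): reg=0xEC
After byte 5 (0x6F): reg=0x80

Answer: 0x80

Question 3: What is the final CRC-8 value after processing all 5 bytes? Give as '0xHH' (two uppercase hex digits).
After byte 1 (0x11): reg=0x28
After byte 2 (0xE7): reg=0x63
After byte 3 (0x14): reg=0x42
After byte 4 (0xD5): reg=0xEC
After byte 5 (0x6F): reg=0x80

Answer: 0x80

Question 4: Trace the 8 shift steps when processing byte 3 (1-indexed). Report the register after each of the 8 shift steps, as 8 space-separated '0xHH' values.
Answer: 0xEE 0xDB 0xB1 0x65 0xCA 0x93 0x21 0x42

Derivation:
After byte 1 (0x11): reg=0x28
After byte 2 (0xE7): reg=0x63
Register before byte 3: 0x63
After XOR with byte 0x14: 0x77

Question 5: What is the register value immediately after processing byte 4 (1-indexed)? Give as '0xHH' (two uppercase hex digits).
After byte 1 (0x11): reg=0x28
After byte 2 (0xE7): reg=0x63
After byte 3 (0x14): reg=0x42
After byte 4 (0xD5): reg=0xEC

Answer: 0xEC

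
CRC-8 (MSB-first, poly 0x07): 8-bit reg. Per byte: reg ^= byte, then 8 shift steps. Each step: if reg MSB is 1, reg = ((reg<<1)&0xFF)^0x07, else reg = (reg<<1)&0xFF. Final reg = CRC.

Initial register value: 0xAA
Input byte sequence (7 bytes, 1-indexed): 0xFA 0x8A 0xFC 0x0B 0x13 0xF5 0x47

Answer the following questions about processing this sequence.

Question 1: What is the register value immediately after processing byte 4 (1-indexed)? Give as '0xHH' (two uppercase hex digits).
After byte 1 (0xFA): reg=0xB7
After byte 2 (0x8A): reg=0xB3
After byte 3 (0xFC): reg=0xEA
After byte 4 (0x0B): reg=0xA9

Answer: 0xA9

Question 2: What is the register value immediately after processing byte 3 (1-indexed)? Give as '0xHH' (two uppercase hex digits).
Answer: 0xEA

Derivation:
After byte 1 (0xFA): reg=0xB7
After byte 2 (0x8A): reg=0xB3
After byte 3 (0xFC): reg=0xEA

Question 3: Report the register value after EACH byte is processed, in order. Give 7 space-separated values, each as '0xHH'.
0xB7 0xB3 0xEA 0xA9 0x2F 0x08 0xEA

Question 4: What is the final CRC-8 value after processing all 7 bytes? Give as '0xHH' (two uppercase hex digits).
After byte 1 (0xFA): reg=0xB7
After byte 2 (0x8A): reg=0xB3
After byte 3 (0xFC): reg=0xEA
After byte 4 (0x0B): reg=0xA9
After byte 5 (0x13): reg=0x2F
After byte 6 (0xF5): reg=0x08
After byte 7 (0x47): reg=0xEA

Answer: 0xEA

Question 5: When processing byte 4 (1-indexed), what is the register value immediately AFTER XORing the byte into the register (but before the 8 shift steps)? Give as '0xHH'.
Register before byte 4: 0xEA
Byte 4: 0x0B
0xEA XOR 0x0B = 0xE1

Answer: 0xE1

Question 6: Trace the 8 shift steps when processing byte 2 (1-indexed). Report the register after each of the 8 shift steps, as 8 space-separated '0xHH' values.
Answer: 0x7A 0xF4 0xEF 0xD9 0xB5 0x6D 0xDA 0xB3

Derivation:
After byte 1 (0xFA): reg=0xB7
Register before byte 2: 0xB7
After XOR with byte 0x8A: 0x3D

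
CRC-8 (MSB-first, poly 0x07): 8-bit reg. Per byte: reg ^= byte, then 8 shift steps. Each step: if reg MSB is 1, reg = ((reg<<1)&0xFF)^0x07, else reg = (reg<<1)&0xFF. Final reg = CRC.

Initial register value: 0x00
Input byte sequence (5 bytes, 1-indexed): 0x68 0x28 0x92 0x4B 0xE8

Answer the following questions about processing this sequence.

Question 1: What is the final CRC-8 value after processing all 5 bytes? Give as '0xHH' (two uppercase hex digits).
After byte 1 (0x68): reg=0x1F
After byte 2 (0x28): reg=0x85
After byte 3 (0x92): reg=0x65
After byte 4 (0x4B): reg=0xCA
After byte 5 (0xE8): reg=0xEE

Answer: 0xEE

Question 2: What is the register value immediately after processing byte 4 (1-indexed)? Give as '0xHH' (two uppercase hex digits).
After byte 1 (0x68): reg=0x1F
After byte 2 (0x28): reg=0x85
After byte 3 (0x92): reg=0x65
After byte 4 (0x4B): reg=0xCA

Answer: 0xCA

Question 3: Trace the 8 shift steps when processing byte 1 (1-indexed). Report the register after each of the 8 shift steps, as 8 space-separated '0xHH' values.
Answer: 0xD0 0xA7 0x49 0x92 0x23 0x46 0x8C 0x1F

Derivation:
Register before byte 1: 0x00
After XOR with byte 0x68: 0x68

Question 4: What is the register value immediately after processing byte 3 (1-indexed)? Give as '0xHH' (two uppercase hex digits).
After byte 1 (0x68): reg=0x1F
After byte 2 (0x28): reg=0x85
After byte 3 (0x92): reg=0x65

Answer: 0x65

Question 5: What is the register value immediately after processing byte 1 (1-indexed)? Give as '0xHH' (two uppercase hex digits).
After byte 1 (0x68): reg=0x1F

Answer: 0x1F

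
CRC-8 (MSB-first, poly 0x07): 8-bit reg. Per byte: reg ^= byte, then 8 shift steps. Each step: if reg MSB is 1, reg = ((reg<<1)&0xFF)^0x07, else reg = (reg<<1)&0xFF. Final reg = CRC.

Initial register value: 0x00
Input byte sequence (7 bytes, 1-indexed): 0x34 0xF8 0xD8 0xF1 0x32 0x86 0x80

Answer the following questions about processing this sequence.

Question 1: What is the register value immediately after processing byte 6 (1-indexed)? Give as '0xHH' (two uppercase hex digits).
Answer: 0x23

Derivation:
After byte 1 (0x34): reg=0x8C
After byte 2 (0xF8): reg=0x4B
After byte 3 (0xD8): reg=0xF0
After byte 4 (0xF1): reg=0x07
After byte 5 (0x32): reg=0x8B
After byte 6 (0x86): reg=0x23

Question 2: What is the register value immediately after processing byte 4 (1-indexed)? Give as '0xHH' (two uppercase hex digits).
Answer: 0x07

Derivation:
After byte 1 (0x34): reg=0x8C
After byte 2 (0xF8): reg=0x4B
After byte 3 (0xD8): reg=0xF0
After byte 4 (0xF1): reg=0x07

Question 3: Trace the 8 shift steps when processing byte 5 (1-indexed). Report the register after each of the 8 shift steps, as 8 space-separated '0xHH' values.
Answer: 0x6A 0xD4 0xAF 0x59 0xB2 0x63 0xC6 0x8B

Derivation:
After byte 1 (0x34): reg=0x8C
After byte 2 (0xF8): reg=0x4B
After byte 3 (0xD8): reg=0xF0
After byte 4 (0xF1): reg=0x07
Register before byte 5: 0x07
After XOR with byte 0x32: 0x35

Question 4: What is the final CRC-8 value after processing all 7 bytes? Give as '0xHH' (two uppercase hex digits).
Answer: 0x60

Derivation:
After byte 1 (0x34): reg=0x8C
After byte 2 (0xF8): reg=0x4B
After byte 3 (0xD8): reg=0xF0
After byte 4 (0xF1): reg=0x07
After byte 5 (0x32): reg=0x8B
After byte 6 (0x86): reg=0x23
After byte 7 (0x80): reg=0x60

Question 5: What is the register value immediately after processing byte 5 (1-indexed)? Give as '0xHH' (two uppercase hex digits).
After byte 1 (0x34): reg=0x8C
After byte 2 (0xF8): reg=0x4B
After byte 3 (0xD8): reg=0xF0
After byte 4 (0xF1): reg=0x07
After byte 5 (0x32): reg=0x8B

Answer: 0x8B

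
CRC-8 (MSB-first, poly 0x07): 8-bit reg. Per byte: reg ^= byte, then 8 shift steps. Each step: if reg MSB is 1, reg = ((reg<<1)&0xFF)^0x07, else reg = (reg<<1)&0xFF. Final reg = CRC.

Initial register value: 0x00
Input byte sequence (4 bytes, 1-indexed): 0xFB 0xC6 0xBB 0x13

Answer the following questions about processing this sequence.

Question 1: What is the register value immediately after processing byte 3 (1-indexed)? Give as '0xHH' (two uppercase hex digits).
After byte 1 (0xFB): reg=0xEF
After byte 2 (0xC6): reg=0xDF
After byte 3 (0xBB): reg=0x3B

Answer: 0x3B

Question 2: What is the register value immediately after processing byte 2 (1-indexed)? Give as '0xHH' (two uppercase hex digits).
Answer: 0xDF

Derivation:
After byte 1 (0xFB): reg=0xEF
After byte 2 (0xC6): reg=0xDF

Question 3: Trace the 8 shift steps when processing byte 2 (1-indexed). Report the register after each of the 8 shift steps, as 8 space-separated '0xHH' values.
After byte 1 (0xFB): reg=0xEF
Register before byte 2: 0xEF
After XOR with byte 0xC6: 0x29

Answer: 0x52 0xA4 0x4F 0x9E 0x3B 0x76 0xEC 0xDF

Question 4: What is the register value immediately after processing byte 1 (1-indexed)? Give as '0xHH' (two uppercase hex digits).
After byte 1 (0xFB): reg=0xEF

Answer: 0xEF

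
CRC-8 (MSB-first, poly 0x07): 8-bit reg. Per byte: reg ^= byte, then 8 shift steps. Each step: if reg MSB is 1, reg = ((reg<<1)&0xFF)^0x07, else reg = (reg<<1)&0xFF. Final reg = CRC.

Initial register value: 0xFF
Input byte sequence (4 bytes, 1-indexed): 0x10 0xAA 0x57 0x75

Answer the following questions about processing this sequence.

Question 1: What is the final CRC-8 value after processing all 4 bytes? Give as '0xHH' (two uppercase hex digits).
Answer: 0x52

Derivation:
After byte 1 (0x10): reg=0x83
After byte 2 (0xAA): reg=0xDF
After byte 3 (0x57): reg=0xB1
After byte 4 (0x75): reg=0x52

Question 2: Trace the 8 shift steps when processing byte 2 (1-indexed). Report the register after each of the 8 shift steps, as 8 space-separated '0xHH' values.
After byte 1 (0x10): reg=0x83
Register before byte 2: 0x83
After XOR with byte 0xAA: 0x29

Answer: 0x52 0xA4 0x4F 0x9E 0x3B 0x76 0xEC 0xDF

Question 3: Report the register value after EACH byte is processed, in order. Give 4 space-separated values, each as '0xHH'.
0x83 0xDF 0xB1 0x52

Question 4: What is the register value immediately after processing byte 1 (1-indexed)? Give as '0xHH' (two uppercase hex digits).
After byte 1 (0x10): reg=0x83

Answer: 0x83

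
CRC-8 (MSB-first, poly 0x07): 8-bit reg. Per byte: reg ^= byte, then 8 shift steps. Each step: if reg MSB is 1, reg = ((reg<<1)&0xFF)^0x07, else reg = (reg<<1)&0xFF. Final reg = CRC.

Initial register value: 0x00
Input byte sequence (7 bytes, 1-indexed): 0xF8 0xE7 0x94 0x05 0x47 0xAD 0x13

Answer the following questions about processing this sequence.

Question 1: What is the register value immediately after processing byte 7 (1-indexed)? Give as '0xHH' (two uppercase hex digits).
Answer: 0x55

Derivation:
After byte 1 (0xF8): reg=0xE6
After byte 2 (0xE7): reg=0x07
After byte 3 (0x94): reg=0xF0
After byte 4 (0x05): reg=0xC5
After byte 5 (0x47): reg=0x87
After byte 6 (0xAD): reg=0xD6
After byte 7 (0x13): reg=0x55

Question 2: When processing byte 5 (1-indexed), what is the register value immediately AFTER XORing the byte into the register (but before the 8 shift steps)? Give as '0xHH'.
Register before byte 5: 0xC5
Byte 5: 0x47
0xC5 XOR 0x47 = 0x82

Answer: 0x82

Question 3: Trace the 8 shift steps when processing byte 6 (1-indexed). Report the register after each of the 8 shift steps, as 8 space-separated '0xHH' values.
Answer: 0x54 0xA8 0x57 0xAE 0x5B 0xB6 0x6B 0xD6

Derivation:
After byte 1 (0xF8): reg=0xE6
After byte 2 (0xE7): reg=0x07
After byte 3 (0x94): reg=0xF0
After byte 4 (0x05): reg=0xC5
After byte 5 (0x47): reg=0x87
Register before byte 6: 0x87
After XOR with byte 0xAD: 0x2A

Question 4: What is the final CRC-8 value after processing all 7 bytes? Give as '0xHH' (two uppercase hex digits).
Answer: 0x55

Derivation:
After byte 1 (0xF8): reg=0xE6
After byte 2 (0xE7): reg=0x07
After byte 3 (0x94): reg=0xF0
After byte 4 (0x05): reg=0xC5
After byte 5 (0x47): reg=0x87
After byte 6 (0xAD): reg=0xD6
After byte 7 (0x13): reg=0x55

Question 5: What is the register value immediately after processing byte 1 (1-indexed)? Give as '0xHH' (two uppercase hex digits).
After byte 1 (0xF8): reg=0xE6

Answer: 0xE6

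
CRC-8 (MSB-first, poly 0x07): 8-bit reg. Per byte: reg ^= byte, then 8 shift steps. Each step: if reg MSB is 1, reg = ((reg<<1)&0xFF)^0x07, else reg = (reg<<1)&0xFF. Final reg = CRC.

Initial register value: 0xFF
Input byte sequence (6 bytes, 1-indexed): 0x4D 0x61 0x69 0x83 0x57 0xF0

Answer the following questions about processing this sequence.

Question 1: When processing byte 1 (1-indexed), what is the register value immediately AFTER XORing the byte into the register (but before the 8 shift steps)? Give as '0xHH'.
Answer: 0xB2

Derivation:
Register before byte 1: 0xFF
Byte 1: 0x4D
0xFF XOR 0x4D = 0xB2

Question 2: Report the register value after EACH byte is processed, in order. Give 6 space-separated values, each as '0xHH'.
0x17 0x45 0xC4 0xD2 0x92 0x29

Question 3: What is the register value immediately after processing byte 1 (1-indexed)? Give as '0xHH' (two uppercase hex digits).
After byte 1 (0x4D): reg=0x17

Answer: 0x17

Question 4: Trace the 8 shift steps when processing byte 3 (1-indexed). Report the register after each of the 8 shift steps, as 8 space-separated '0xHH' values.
After byte 1 (0x4D): reg=0x17
After byte 2 (0x61): reg=0x45
Register before byte 3: 0x45
After XOR with byte 0x69: 0x2C

Answer: 0x58 0xB0 0x67 0xCE 0x9B 0x31 0x62 0xC4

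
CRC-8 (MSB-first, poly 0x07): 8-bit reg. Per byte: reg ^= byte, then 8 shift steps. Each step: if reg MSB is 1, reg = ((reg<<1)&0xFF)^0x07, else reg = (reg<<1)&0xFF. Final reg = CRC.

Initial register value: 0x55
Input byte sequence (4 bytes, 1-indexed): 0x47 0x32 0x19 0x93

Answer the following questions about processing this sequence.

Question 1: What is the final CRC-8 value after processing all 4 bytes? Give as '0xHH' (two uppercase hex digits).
After byte 1 (0x47): reg=0x7E
After byte 2 (0x32): reg=0xE3
After byte 3 (0x19): reg=0xE8
After byte 4 (0x93): reg=0x66

Answer: 0x66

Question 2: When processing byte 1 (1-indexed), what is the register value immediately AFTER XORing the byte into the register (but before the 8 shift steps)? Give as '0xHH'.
Register before byte 1: 0x55
Byte 1: 0x47
0x55 XOR 0x47 = 0x12

Answer: 0x12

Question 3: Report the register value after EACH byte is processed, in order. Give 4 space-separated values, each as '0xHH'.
0x7E 0xE3 0xE8 0x66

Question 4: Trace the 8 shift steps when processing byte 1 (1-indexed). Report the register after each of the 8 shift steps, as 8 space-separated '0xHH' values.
Answer: 0x24 0x48 0x90 0x27 0x4E 0x9C 0x3F 0x7E

Derivation:
Register before byte 1: 0x55
After XOR with byte 0x47: 0x12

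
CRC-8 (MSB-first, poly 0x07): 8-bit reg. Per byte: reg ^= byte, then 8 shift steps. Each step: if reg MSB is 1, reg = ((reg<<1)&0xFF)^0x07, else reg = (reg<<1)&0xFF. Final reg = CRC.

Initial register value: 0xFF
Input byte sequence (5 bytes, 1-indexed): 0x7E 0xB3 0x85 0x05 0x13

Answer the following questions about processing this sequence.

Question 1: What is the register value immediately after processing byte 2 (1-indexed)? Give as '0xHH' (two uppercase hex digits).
After byte 1 (0x7E): reg=0x8E
After byte 2 (0xB3): reg=0xB3

Answer: 0xB3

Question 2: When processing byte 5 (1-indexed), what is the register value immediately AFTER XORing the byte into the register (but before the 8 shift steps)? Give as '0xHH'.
Register before byte 5: 0x9C
Byte 5: 0x13
0x9C XOR 0x13 = 0x8F

Answer: 0x8F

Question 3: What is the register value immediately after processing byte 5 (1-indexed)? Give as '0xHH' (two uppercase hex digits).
After byte 1 (0x7E): reg=0x8E
After byte 2 (0xB3): reg=0xB3
After byte 3 (0x85): reg=0x82
After byte 4 (0x05): reg=0x9C
After byte 5 (0x13): reg=0xA4

Answer: 0xA4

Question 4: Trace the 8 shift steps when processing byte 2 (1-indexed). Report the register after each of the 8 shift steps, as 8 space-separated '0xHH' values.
After byte 1 (0x7E): reg=0x8E
Register before byte 2: 0x8E
After XOR with byte 0xB3: 0x3D

Answer: 0x7A 0xF4 0xEF 0xD9 0xB5 0x6D 0xDA 0xB3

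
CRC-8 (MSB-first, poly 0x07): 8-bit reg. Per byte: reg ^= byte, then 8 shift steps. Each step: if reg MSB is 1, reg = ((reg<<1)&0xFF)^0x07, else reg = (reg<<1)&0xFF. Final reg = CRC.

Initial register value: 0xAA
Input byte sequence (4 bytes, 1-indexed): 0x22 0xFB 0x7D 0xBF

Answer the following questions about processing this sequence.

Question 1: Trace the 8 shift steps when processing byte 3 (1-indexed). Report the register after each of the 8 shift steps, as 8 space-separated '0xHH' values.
Answer: 0x1F 0x3E 0x7C 0xF8 0xF7 0xE9 0xD5 0xAD

Derivation:
After byte 1 (0x22): reg=0xB1
After byte 2 (0xFB): reg=0xF1
Register before byte 3: 0xF1
After XOR with byte 0x7D: 0x8C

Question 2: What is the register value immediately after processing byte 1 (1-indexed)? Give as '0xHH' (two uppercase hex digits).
After byte 1 (0x22): reg=0xB1

Answer: 0xB1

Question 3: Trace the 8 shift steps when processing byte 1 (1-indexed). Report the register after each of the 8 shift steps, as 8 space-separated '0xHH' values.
Register before byte 1: 0xAA
After XOR with byte 0x22: 0x88

Answer: 0x17 0x2E 0x5C 0xB8 0x77 0xEE 0xDB 0xB1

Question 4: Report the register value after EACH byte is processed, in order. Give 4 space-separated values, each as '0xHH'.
0xB1 0xF1 0xAD 0x7E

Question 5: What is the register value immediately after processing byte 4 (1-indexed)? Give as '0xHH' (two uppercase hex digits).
After byte 1 (0x22): reg=0xB1
After byte 2 (0xFB): reg=0xF1
After byte 3 (0x7D): reg=0xAD
After byte 4 (0xBF): reg=0x7E

Answer: 0x7E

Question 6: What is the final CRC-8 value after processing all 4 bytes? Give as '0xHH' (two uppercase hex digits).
Answer: 0x7E

Derivation:
After byte 1 (0x22): reg=0xB1
After byte 2 (0xFB): reg=0xF1
After byte 3 (0x7D): reg=0xAD
After byte 4 (0xBF): reg=0x7E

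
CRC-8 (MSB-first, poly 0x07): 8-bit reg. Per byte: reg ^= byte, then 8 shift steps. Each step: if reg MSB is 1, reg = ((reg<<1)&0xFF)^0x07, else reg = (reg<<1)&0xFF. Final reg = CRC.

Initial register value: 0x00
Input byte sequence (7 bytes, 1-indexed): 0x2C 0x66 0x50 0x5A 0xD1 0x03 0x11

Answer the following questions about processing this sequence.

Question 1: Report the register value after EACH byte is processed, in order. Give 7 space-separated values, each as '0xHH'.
0xC4 0x67 0x85 0x13 0x40 0xCE 0x13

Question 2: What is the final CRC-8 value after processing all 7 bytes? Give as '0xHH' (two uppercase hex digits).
Answer: 0x13

Derivation:
After byte 1 (0x2C): reg=0xC4
After byte 2 (0x66): reg=0x67
After byte 3 (0x50): reg=0x85
After byte 4 (0x5A): reg=0x13
After byte 5 (0xD1): reg=0x40
After byte 6 (0x03): reg=0xCE
After byte 7 (0x11): reg=0x13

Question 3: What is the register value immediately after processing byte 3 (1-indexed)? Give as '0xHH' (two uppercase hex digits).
Answer: 0x85

Derivation:
After byte 1 (0x2C): reg=0xC4
After byte 2 (0x66): reg=0x67
After byte 3 (0x50): reg=0x85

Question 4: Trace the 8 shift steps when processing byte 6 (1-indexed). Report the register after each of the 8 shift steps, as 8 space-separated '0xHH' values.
Answer: 0x86 0x0B 0x16 0x2C 0x58 0xB0 0x67 0xCE

Derivation:
After byte 1 (0x2C): reg=0xC4
After byte 2 (0x66): reg=0x67
After byte 3 (0x50): reg=0x85
After byte 4 (0x5A): reg=0x13
After byte 5 (0xD1): reg=0x40
Register before byte 6: 0x40
After XOR with byte 0x03: 0x43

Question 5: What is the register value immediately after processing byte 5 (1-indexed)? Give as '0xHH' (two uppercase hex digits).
Answer: 0x40

Derivation:
After byte 1 (0x2C): reg=0xC4
After byte 2 (0x66): reg=0x67
After byte 3 (0x50): reg=0x85
After byte 4 (0x5A): reg=0x13
After byte 5 (0xD1): reg=0x40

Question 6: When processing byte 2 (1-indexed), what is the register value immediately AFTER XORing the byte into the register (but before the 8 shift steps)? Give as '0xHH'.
Register before byte 2: 0xC4
Byte 2: 0x66
0xC4 XOR 0x66 = 0xA2

Answer: 0xA2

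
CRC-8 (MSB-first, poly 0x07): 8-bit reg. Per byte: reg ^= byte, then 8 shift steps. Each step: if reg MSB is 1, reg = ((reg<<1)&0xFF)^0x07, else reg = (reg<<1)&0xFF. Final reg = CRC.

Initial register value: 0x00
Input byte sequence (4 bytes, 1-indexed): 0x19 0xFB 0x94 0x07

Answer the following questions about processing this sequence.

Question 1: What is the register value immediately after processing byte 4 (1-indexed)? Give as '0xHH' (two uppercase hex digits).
After byte 1 (0x19): reg=0x4F
After byte 2 (0xFB): reg=0x05
After byte 3 (0x94): reg=0xFE
After byte 4 (0x07): reg=0xE1

Answer: 0xE1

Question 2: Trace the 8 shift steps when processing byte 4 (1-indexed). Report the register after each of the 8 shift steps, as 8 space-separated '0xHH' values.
After byte 1 (0x19): reg=0x4F
After byte 2 (0xFB): reg=0x05
After byte 3 (0x94): reg=0xFE
Register before byte 4: 0xFE
After XOR with byte 0x07: 0xF9

Answer: 0xF5 0xED 0xDD 0xBD 0x7D 0xFA 0xF3 0xE1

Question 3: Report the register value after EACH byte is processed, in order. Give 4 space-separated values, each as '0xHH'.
0x4F 0x05 0xFE 0xE1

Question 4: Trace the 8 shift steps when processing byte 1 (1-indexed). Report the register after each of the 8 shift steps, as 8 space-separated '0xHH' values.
Answer: 0x32 0x64 0xC8 0x97 0x29 0x52 0xA4 0x4F

Derivation:
Register before byte 1: 0x00
After XOR with byte 0x19: 0x19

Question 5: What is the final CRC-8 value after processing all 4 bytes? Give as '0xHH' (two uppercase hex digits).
Answer: 0xE1

Derivation:
After byte 1 (0x19): reg=0x4F
After byte 2 (0xFB): reg=0x05
After byte 3 (0x94): reg=0xFE
After byte 4 (0x07): reg=0xE1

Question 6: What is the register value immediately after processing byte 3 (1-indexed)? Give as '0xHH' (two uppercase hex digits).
After byte 1 (0x19): reg=0x4F
After byte 2 (0xFB): reg=0x05
After byte 3 (0x94): reg=0xFE

Answer: 0xFE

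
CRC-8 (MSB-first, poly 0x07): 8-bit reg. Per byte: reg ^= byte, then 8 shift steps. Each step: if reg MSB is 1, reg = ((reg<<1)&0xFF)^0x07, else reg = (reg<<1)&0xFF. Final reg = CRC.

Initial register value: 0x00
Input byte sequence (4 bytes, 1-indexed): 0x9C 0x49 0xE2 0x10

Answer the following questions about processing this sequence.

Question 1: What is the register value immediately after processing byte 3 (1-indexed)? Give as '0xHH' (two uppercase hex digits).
After byte 1 (0x9C): reg=0xDD
After byte 2 (0x49): reg=0xE5
After byte 3 (0xE2): reg=0x15

Answer: 0x15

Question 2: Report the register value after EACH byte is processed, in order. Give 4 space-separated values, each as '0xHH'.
0xDD 0xE5 0x15 0x1B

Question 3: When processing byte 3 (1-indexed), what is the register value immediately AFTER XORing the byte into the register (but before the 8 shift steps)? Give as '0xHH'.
Register before byte 3: 0xE5
Byte 3: 0xE2
0xE5 XOR 0xE2 = 0x07

Answer: 0x07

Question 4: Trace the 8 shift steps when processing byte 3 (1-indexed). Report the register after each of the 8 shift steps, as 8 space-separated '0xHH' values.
Answer: 0x0E 0x1C 0x38 0x70 0xE0 0xC7 0x89 0x15

Derivation:
After byte 1 (0x9C): reg=0xDD
After byte 2 (0x49): reg=0xE5
Register before byte 3: 0xE5
After XOR with byte 0xE2: 0x07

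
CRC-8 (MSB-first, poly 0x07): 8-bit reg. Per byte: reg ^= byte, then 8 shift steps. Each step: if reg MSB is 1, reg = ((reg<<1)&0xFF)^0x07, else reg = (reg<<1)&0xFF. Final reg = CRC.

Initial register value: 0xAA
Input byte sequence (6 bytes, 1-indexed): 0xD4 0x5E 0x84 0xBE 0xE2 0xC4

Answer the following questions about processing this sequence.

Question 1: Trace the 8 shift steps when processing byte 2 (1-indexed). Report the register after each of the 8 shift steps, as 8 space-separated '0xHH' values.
After byte 1 (0xD4): reg=0x7D
Register before byte 2: 0x7D
After XOR with byte 0x5E: 0x23

Answer: 0x46 0x8C 0x1F 0x3E 0x7C 0xF8 0xF7 0xE9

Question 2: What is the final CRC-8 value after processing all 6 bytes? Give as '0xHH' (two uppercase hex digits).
Answer: 0x56

Derivation:
After byte 1 (0xD4): reg=0x7D
After byte 2 (0x5E): reg=0xE9
After byte 3 (0x84): reg=0x04
After byte 4 (0xBE): reg=0x2F
After byte 5 (0xE2): reg=0x6D
After byte 6 (0xC4): reg=0x56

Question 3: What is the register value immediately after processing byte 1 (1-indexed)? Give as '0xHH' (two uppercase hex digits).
After byte 1 (0xD4): reg=0x7D

Answer: 0x7D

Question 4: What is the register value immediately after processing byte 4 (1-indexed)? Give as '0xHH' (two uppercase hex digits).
After byte 1 (0xD4): reg=0x7D
After byte 2 (0x5E): reg=0xE9
After byte 3 (0x84): reg=0x04
After byte 4 (0xBE): reg=0x2F

Answer: 0x2F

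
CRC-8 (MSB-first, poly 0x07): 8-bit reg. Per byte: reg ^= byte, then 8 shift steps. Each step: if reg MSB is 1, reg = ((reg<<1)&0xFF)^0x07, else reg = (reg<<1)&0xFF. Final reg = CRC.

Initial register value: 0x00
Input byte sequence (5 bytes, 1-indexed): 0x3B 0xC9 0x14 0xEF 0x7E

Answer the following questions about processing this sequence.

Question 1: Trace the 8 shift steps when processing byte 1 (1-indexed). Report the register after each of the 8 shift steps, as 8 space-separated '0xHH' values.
Answer: 0x76 0xEC 0xDF 0xB9 0x75 0xEA 0xD3 0xA1

Derivation:
Register before byte 1: 0x00
After XOR with byte 0x3B: 0x3B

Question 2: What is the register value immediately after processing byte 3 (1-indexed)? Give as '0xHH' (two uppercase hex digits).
Answer: 0x31

Derivation:
After byte 1 (0x3B): reg=0xA1
After byte 2 (0xC9): reg=0x1F
After byte 3 (0x14): reg=0x31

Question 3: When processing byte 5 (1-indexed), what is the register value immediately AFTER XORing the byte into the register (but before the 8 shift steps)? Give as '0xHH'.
Register before byte 5: 0x14
Byte 5: 0x7E
0x14 XOR 0x7E = 0x6A

Answer: 0x6A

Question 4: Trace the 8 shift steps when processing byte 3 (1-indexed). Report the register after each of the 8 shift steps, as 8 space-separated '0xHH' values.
Answer: 0x16 0x2C 0x58 0xB0 0x67 0xCE 0x9B 0x31

Derivation:
After byte 1 (0x3B): reg=0xA1
After byte 2 (0xC9): reg=0x1F
Register before byte 3: 0x1F
After XOR with byte 0x14: 0x0B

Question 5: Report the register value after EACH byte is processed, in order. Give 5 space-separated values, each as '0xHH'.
0xA1 0x1F 0x31 0x14 0x11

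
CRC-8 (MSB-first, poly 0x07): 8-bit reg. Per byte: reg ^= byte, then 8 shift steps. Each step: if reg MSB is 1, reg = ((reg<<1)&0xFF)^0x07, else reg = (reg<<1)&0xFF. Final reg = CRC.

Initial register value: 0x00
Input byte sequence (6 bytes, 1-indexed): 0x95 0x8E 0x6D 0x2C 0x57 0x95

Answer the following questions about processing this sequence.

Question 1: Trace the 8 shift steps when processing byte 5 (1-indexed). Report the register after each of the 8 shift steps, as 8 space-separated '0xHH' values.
After byte 1 (0x95): reg=0xE2
After byte 2 (0x8E): reg=0x03
After byte 3 (0x6D): reg=0x0D
After byte 4 (0x2C): reg=0xE7
Register before byte 5: 0xE7
After XOR with byte 0x57: 0xB0

Answer: 0x67 0xCE 0x9B 0x31 0x62 0xC4 0x8F 0x19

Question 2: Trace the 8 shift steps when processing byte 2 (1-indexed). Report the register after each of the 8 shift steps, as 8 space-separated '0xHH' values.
After byte 1 (0x95): reg=0xE2
Register before byte 2: 0xE2
After XOR with byte 0x8E: 0x6C

Answer: 0xD8 0xB7 0x69 0xD2 0xA3 0x41 0x82 0x03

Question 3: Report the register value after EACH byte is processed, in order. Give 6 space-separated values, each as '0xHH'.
0xE2 0x03 0x0D 0xE7 0x19 0xAD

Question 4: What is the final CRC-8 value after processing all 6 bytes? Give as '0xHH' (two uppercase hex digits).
After byte 1 (0x95): reg=0xE2
After byte 2 (0x8E): reg=0x03
After byte 3 (0x6D): reg=0x0D
After byte 4 (0x2C): reg=0xE7
After byte 5 (0x57): reg=0x19
After byte 6 (0x95): reg=0xAD

Answer: 0xAD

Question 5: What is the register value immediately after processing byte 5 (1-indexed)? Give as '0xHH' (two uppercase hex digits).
Answer: 0x19

Derivation:
After byte 1 (0x95): reg=0xE2
After byte 2 (0x8E): reg=0x03
After byte 3 (0x6D): reg=0x0D
After byte 4 (0x2C): reg=0xE7
After byte 5 (0x57): reg=0x19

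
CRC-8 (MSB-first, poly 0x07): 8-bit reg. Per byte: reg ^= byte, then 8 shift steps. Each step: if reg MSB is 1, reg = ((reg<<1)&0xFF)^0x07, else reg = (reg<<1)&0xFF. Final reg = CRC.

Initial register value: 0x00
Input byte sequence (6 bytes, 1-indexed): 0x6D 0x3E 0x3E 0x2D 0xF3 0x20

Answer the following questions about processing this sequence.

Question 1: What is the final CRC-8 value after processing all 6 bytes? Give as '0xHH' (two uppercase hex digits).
Answer: 0xFF

Derivation:
After byte 1 (0x6D): reg=0x04
After byte 2 (0x3E): reg=0xA6
After byte 3 (0x3E): reg=0xC1
After byte 4 (0x2D): reg=0x8A
After byte 5 (0xF3): reg=0x68
After byte 6 (0x20): reg=0xFF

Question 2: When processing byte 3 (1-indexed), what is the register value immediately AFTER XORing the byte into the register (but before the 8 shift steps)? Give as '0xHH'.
Answer: 0x98

Derivation:
Register before byte 3: 0xA6
Byte 3: 0x3E
0xA6 XOR 0x3E = 0x98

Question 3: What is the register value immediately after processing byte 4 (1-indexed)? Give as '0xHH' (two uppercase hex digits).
Answer: 0x8A

Derivation:
After byte 1 (0x6D): reg=0x04
After byte 2 (0x3E): reg=0xA6
After byte 3 (0x3E): reg=0xC1
After byte 4 (0x2D): reg=0x8A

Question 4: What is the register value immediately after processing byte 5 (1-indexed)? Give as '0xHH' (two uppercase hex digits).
After byte 1 (0x6D): reg=0x04
After byte 2 (0x3E): reg=0xA6
After byte 3 (0x3E): reg=0xC1
After byte 4 (0x2D): reg=0x8A
After byte 5 (0xF3): reg=0x68

Answer: 0x68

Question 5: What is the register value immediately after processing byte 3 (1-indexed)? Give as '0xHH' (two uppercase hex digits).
After byte 1 (0x6D): reg=0x04
After byte 2 (0x3E): reg=0xA6
After byte 3 (0x3E): reg=0xC1

Answer: 0xC1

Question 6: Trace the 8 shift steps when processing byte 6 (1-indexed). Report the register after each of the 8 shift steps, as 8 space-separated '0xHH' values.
After byte 1 (0x6D): reg=0x04
After byte 2 (0x3E): reg=0xA6
After byte 3 (0x3E): reg=0xC1
After byte 4 (0x2D): reg=0x8A
After byte 5 (0xF3): reg=0x68
Register before byte 6: 0x68
After XOR with byte 0x20: 0x48

Answer: 0x90 0x27 0x4E 0x9C 0x3F 0x7E 0xFC 0xFF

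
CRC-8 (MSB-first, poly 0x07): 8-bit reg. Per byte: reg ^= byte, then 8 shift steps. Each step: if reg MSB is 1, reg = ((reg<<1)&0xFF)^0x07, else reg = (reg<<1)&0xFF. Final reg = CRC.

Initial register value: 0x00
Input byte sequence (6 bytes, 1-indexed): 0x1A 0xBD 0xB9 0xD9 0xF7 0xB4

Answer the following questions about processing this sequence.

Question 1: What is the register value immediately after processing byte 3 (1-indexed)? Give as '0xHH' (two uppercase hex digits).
Answer: 0xA5

Derivation:
After byte 1 (0x1A): reg=0x46
After byte 2 (0xBD): reg=0xEF
After byte 3 (0xB9): reg=0xA5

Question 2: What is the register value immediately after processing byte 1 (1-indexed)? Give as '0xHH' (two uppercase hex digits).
After byte 1 (0x1A): reg=0x46

Answer: 0x46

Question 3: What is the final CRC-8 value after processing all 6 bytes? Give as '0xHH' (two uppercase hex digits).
Answer: 0xE7

Derivation:
After byte 1 (0x1A): reg=0x46
After byte 2 (0xBD): reg=0xEF
After byte 3 (0xB9): reg=0xA5
After byte 4 (0xD9): reg=0x73
After byte 5 (0xF7): reg=0x95
After byte 6 (0xB4): reg=0xE7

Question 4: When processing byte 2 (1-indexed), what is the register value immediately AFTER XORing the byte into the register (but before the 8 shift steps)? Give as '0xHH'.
Register before byte 2: 0x46
Byte 2: 0xBD
0x46 XOR 0xBD = 0xFB

Answer: 0xFB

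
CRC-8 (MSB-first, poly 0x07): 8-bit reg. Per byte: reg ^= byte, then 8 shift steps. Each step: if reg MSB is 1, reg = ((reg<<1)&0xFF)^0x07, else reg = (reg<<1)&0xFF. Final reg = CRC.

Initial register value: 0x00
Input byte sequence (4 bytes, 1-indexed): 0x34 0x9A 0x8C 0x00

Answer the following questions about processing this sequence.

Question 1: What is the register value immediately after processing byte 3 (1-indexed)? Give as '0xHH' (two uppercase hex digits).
After byte 1 (0x34): reg=0x8C
After byte 2 (0x9A): reg=0x62
After byte 3 (0x8C): reg=0x84

Answer: 0x84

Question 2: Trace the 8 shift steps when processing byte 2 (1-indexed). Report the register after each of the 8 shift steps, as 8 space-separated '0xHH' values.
Answer: 0x2C 0x58 0xB0 0x67 0xCE 0x9B 0x31 0x62

Derivation:
After byte 1 (0x34): reg=0x8C
Register before byte 2: 0x8C
After XOR with byte 0x9A: 0x16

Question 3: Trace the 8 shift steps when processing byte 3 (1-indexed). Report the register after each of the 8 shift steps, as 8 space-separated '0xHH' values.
Answer: 0xDB 0xB1 0x65 0xCA 0x93 0x21 0x42 0x84

Derivation:
After byte 1 (0x34): reg=0x8C
After byte 2 (0x9A): reg=0x62
Register before byte 3: 0x62
After XOR with byte 0x8C: 0xEE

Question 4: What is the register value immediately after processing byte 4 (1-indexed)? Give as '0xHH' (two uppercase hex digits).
After byte 1 (0x34): reg=0x8C
After byte 2 (0x9A): reg=0x62
After byte 3 (0x8C): reg=0x84
After byte 4 (0x00): reg=0x95

Answer: 0x95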